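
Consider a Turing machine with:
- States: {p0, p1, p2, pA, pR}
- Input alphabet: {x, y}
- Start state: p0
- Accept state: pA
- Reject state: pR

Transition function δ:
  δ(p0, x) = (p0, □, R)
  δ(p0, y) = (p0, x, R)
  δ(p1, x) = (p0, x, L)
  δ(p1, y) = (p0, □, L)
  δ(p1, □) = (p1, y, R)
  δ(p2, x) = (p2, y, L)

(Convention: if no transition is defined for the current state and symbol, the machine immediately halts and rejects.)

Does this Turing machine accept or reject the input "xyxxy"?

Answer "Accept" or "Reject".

Execution trace:
Initial: [p0]xyxxy
Step 1: δ(p0, x) = (p0, □, R) → □[p0]yxxy
Step 2: δ(p0, y) = (p0, x, R) → □x[p0]xxy
Step 3: δ(p0, x) = (p0, □, R) → □x□[p0]xy
Step 4: δ(p0, x) = (p0, □, R) → □x□□[p0]y
Step 5: δ(p0, y) = (p0, x, R) → □x□□x[p0]□

No transition is defined for δ(p0, □). By convention the machine halts and rejects.

Answer: Reject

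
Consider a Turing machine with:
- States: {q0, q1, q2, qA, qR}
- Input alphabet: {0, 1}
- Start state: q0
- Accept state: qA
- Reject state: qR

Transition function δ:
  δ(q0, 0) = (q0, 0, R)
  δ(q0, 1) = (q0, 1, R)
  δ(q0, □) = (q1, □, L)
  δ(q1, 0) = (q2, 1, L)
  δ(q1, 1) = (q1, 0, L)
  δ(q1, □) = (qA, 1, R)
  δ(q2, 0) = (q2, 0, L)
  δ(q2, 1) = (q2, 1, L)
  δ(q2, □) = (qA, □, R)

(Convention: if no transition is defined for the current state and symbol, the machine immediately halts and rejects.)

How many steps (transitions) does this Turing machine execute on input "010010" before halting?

Execution trace:
Initial: [q0]010010
Step 1: δ(q0, 0) = (q0, 0, R) → 0[q0]10010
Step 2: δ(q0, 1) = (q0, 1, R) → 01[q0]0010
Step 3: δ(q0, 0) = (q0, 0, R) → 010[q0]010
Step 4: δ(q0, 0) = (q0, 0, R) → 0100[q0]10
Step 5: δ(q0, 1) = (q0, 1, R) → 01001[q0]0
Step 6: δ(q0, 0) = (q0, 0, R) → 010010[q0]□
Step 7: δ(q0, □) = (q1, □, L) → 01001[q1]0□
Step 8: δ(q1, 0) = (q2, 1, L) → 0100[q2]11□
Step 9: δ(q2, 1) = (q2, 1, L) → 010[q2]011□
Step 10: δ(q2, 0) = (q2, 0, L) → 01[q2]0011□
Step 11: δ(q2, 0) = (q2, 0, L) → 0[q2]10011□
Step 12: δ(q2, 1) = (q2, 1, L) → [q2]010011□
Step 13: δ(q2, 0) = (q2, 0, L) → [q2]□010011□
Step 14: δ(q2, □) = (qA, □, R) → □[qA]010011□

The machine reaches the accept state qA and halts.

The machine executed 14 steps before halting.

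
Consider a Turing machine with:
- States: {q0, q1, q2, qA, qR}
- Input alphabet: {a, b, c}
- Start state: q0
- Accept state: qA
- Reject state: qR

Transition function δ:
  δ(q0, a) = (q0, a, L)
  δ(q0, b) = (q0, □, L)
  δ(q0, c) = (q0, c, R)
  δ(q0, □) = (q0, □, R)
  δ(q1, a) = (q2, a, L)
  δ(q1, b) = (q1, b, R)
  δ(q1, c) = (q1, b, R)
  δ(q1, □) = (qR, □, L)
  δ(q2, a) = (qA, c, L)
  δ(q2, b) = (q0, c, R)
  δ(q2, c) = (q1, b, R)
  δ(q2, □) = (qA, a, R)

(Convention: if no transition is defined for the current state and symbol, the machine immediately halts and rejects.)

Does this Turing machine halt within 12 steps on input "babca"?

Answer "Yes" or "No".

Execution trace:
Initial: [q0]babca
Step 1: δ(q0, b) = (q0, □, L) → [q0]□□abca
Step 2: δ(q0, □) = (q0, □, R) → □[q0]□abca
Step 3: δ(q0, □) = (q0, □, R) → □□[q0]abca
Step 4: δ(q0, a) = (q0, a, L) → □[q0]□abca
Step 5: δ(q0, □) = (q0, □, R) → □□[q0]abca
Step 6: δ(q0, a) = (q0, a, L) → □[q0]□abca
Step 7: δ(q0, □) = (q0, □, R) → □□[q0]abca
Step 8: δ(q0, a) = (q0, a, L) → □[q0]□abca
Step 9: δ(q0, □) = (q0, □, R) → □□[q0]abca
Step 10: δ(q0, a) = (q0, a, L) → □[q0]□abca
Step 11: δ(q0, □) = (q0, □, R) → □□[q0]abca
Step 12: δ(q0, a) = (q0, a, L) → □[q0]□abca

The machine has not reached a halting state after 12 steps.
The machine did not halt within the 12-step bound.

Answer: No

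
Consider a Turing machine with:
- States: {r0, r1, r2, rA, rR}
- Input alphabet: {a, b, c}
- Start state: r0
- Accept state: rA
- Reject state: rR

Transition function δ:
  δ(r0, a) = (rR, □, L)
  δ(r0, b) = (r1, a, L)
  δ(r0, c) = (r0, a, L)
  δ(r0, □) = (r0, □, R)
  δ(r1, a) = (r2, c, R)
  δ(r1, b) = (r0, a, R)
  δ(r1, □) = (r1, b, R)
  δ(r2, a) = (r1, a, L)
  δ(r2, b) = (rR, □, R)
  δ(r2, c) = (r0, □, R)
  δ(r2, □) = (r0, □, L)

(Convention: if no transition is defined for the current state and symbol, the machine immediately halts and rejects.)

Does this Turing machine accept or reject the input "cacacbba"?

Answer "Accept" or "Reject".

Execution trace:
Initial: [r0]cacacbba
Step 1: δ(r0, c) = (r0, a, L) → [r0]□aacacbba
Step 2: δ(r0, □) = (r0, □, R) → □[r0]aacacbba
Step 3: δ(r0, a) = (rR, □, L) → [rR]□□acacbba

The machine reaches the reject state rR and halts.

Answer: Reject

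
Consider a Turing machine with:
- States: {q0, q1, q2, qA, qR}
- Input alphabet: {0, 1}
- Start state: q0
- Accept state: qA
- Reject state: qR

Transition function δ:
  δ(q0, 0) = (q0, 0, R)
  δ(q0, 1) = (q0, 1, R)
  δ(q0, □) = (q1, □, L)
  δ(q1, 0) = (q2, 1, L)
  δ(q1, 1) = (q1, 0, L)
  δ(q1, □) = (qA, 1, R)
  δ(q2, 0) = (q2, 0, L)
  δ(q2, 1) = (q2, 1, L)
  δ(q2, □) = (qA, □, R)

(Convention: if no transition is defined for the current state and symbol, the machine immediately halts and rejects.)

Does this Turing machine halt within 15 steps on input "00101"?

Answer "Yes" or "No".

Execution trace:
Initial: [q0]00101
Step 1: δ(q0, 0) = (q0, 0, R) → 0[q0]0101
Step 2: δ(q0, 0) = (q0, 0, R) → 00[q0]101
Step 3: δ(q0, 1) = (q0, 1, R) → 001[q0]01
Step 4: δ(q0, 0) = (q0, 0, R) → 0010[q0]1
Step 5: δ(q0, 1) = (q0, 1, R) → 00101[q0]□
Step 6: δ(q0, □) = (q1, □, L) → 0010[q1]1□
Step 7: δ(q1, 1) = (q1, 0, L) → 001[q1]00□
Step 8: δ(q1, 0) = (q2, 1, L) → 00[q2]110□
Step 9: δ(q2, 1) = (q2, 1, L) → 0[q2]0110□
Step 10: δ(q2, 0) = (q2, 0, L) → [q2]00110□
Step 11: δ(q2, 0) = (q2, 0, L) → [q2]□00110□
Step 12: δ(q2, □) = (qA, □, R) → □[qA]00110□

The machine reaches the accept state qA and halts.
The machine halted after 12 steps (within the 15-step bound).

Answer: Yes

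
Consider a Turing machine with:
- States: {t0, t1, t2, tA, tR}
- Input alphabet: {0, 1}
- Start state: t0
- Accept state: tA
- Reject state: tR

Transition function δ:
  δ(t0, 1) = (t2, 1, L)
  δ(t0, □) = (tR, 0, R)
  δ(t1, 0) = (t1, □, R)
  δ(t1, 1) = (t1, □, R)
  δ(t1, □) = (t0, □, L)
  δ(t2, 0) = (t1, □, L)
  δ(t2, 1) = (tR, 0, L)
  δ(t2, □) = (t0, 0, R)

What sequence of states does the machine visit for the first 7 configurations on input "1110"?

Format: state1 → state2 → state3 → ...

Execution trace:
Initial: [t0]1110
Step 1: δ(t0, 1) = (t2, 1, L) → [t2]□1110
Step 2: δ(t2, □) = (t0, 0, R) → 0[t0]1110
Step 3: δ(t0, 1) = (t2, 1, L) → [t2]01110
Step 4: δ(t2, 0) = (t1, □, L) → [t1]□□1110
Step 5: δ(t1, □) = (t0, □, L) → [t0]□□□1110
Step 6: δ(t0, □) = (tR, 0, R) → 0[tR]□□1110

The machine reaches the reject state tR and halts.

State sequence: t0 → t2 → t0 → t2 → t1 → t0 → tR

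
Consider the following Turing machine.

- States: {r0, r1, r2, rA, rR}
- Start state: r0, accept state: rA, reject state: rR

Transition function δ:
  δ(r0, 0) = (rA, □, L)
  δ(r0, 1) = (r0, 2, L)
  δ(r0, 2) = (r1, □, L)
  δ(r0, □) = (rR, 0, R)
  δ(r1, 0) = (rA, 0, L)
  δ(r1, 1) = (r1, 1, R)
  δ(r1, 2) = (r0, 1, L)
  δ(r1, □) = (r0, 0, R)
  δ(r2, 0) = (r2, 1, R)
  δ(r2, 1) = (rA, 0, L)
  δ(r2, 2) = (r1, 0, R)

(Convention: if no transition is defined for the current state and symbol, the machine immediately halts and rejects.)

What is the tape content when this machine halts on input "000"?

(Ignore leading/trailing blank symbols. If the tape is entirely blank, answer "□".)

Execution trace:
Initial: [r0]000
Step 1: δ(r0, 0) = (rA, □, L) → [rA]□□00

The machine reaches the accept state rA and halts.

Final tape (ignoring leading/trailing blanks): 00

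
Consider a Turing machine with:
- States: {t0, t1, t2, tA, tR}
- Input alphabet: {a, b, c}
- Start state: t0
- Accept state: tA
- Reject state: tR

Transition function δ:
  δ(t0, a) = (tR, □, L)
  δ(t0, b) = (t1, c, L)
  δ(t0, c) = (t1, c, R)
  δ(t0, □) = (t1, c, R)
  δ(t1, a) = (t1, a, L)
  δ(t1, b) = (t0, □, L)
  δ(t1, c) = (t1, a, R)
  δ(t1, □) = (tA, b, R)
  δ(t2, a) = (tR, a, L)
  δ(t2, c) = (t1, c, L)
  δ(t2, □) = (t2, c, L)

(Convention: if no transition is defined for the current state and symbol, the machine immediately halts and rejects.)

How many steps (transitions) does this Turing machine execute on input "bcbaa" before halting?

Execution trace:
Initial: [t0]bcbaa
Step 1: δ(t0, b) = (t1, c, L) → [t1]□ccbaa
Step 2: δ(t1, □) = (tA, b, R) → b[tA]ccbaa

The machine reaches the accept state tA and halts.

The machine executed 2 steps before halting.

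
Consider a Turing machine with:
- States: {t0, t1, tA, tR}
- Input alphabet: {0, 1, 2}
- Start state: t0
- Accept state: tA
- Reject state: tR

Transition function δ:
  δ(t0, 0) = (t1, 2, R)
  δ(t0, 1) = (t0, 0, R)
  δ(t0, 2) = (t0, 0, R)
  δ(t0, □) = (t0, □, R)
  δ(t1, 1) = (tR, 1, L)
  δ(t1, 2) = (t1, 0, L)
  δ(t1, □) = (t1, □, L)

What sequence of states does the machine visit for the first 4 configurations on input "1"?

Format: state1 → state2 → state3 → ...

Execution trace:
Initial: [t0]1
Step 1: δ(t0, 1) = (t0, 0, R) → 0[t0]□
Step 2: δ(t0, □) = (t0, □, R) → 0□[t0]□
Step 3: δ(t0, □) = (t0, □, R) → 0□□[t0]□

State sequence: t0 → t0 → t0 → t0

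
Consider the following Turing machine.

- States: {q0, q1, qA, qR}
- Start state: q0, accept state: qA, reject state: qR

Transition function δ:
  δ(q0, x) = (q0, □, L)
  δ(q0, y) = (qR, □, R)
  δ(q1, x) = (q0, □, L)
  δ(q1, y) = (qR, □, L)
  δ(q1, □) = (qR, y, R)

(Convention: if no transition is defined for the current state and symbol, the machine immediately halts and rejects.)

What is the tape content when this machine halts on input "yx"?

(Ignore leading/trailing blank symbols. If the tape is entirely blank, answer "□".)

Execution trace:
Initial: [q0]yx
Step 1: δ(q0, y) = (qR, □, R) → □[qR]x

The machine reaches the reject state qR and halts.

Final tape (ignoring leading/trailing blanks): x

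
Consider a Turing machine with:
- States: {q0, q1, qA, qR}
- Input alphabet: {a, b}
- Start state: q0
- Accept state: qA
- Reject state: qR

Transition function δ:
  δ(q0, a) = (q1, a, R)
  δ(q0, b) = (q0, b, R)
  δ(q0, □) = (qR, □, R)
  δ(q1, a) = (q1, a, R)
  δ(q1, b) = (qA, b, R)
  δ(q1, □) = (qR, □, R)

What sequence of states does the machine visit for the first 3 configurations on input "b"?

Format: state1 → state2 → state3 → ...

Execution trace:
Initial: [q0]b
Step 1: δ(q0, b) = (q0, b, R) → b[q0]□
Step 2: δ(q0, □) = (qR, □, R) → b□[qR]□

The machine reaches the reject state qR and halts.

State sequence: q0 → q0 → qR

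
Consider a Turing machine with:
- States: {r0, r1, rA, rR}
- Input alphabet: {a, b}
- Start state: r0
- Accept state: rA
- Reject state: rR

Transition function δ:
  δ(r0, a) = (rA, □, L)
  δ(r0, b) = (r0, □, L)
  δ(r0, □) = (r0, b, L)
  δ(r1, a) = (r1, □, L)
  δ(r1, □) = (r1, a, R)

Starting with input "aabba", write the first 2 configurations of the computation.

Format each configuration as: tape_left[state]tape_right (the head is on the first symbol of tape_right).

Transitions applied:
Step 1: δ(r0, a) = (rA, □, L)

The first 2 configurations are:
[r0]aabba ⊢ [rA]□□abba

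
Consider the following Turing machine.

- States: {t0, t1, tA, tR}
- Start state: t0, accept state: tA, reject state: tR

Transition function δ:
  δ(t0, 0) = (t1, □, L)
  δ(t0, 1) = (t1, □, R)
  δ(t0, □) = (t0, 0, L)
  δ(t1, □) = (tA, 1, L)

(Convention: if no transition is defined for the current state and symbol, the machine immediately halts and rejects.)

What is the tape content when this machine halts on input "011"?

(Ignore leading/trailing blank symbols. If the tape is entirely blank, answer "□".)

Execution trace:
Initial: [t0]011
Step 1: δ(t0, 0) = (t1, □, L) → [t1]□□11
Step 2: δ(t1, □) = (tA, 1, L) → [tA]□1□11

The machine reaches the accept state tA and halts.

Final tape (ignoring leading/trailing blanks): 1□11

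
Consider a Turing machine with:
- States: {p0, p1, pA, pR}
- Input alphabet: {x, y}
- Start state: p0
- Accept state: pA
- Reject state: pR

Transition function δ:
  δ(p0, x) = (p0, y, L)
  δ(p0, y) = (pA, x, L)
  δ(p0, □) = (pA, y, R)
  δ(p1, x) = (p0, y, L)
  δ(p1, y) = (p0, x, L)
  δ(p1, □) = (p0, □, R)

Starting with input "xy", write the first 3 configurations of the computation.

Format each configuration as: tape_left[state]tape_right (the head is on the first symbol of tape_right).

Transitions applied:
Step 1: δ(p0, x) = (p0, y, L)
Step 2: δ(p0, □) = (pA, y, R)

The first 3 configurations are:
[p0]xy ⊢ [p0]□yy ⊢ y[pA]yy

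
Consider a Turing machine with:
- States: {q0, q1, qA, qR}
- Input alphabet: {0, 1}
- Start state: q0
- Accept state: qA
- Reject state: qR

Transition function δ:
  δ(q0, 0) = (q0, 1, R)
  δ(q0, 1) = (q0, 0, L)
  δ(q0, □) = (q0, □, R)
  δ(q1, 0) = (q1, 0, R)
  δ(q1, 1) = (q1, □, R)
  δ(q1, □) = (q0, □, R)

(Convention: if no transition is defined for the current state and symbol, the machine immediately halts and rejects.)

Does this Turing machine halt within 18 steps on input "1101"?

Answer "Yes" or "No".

Execution trace:
Initial: [q0]1101
Step 1: δ(q0, 1) = (q0, 0, L) → [q0]□0101
Step 2: δ(q0, □) = (q0, □, R) → □[q0]0101
Step 3: δ(q0, 0) = (q0, 1, R) → □1[q0]101
Step 4: δ(q0, 1) = (q0, 0, L) → □[q0]1001
Step 5: δ(q0, 1) = (q0, 0, L) → [q0]□0001
Step 6: δ(q0, □) = (q0, □, R) → □[q0]0001
Step 7: δ(q0, 0) = (q0, 1, R) → □1[q0]001
Step 8: δ(q0, 0) = (q0, 1, R) → □11[q0]01
Step 9: δ(q0, 0) = (q0, 1, R) → □111[q0]1
Step 10: δ(q0, 1) = (q0, 0, L) → □11[q0]10
Step 11: δ(q0, 1) = (q0, 0, L) → □1[q0]100
Step 12: δ(q0, 1) = (q0, 0, L) → □[q0]1000
Step 13: δ(q0, 1) = (q0, 0, L) → [q0]□0000
Step 14: δ(q0, □) = (q0, □, R) → □[q0]0000
Step 15: δ(q0, 0) = (q0, 1, R) → □1[q0]000
Step 16: δ(q0, 0) = (q0, 1, R) → □11[q0]00
Step 17: δ(q0, 0) = (q0, 1, R) → □111[q0]0
Step 18: δ(q0, 0) = (q0, 1, R) → □1111[q0]□

The machine has not reached a halting state after 18 steps.
The machine did not halt within the 18-step bound.

Answer: No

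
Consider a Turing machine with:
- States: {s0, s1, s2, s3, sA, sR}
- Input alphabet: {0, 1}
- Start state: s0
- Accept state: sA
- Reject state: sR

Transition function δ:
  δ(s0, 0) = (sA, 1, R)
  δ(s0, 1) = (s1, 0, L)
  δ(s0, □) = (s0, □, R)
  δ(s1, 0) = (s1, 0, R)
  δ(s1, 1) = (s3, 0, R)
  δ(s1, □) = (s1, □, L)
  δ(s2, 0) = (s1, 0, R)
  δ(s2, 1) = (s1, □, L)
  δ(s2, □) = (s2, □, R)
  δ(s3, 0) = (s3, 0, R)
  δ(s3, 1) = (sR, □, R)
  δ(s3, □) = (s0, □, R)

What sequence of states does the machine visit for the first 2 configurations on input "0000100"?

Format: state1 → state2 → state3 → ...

Execution trace:
Initial: [s0]0000100
Step 1: δ(s0, 0) = (sA, 1, R) → 1[sA]000100

The machine reaches the accept state sA and halts.

State sequence: s0 → sA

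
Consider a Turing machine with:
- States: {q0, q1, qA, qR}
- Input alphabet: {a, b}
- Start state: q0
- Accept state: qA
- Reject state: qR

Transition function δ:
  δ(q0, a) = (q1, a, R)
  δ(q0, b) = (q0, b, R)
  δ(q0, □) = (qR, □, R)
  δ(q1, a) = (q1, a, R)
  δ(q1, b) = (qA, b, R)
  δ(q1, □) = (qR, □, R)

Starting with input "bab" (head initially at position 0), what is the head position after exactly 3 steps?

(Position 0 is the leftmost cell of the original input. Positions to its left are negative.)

Execution trace (head position shown):
Step 0: [q0]bab  (head at position 0)
Step 1: move right → b[q0]ab  (head at position 1)
Step 2: move right → ba[q1]b  (head at position 2)
Step 3: move right → bab[qA]□  (head at position 3)

After 3 steps, the head is at position 3.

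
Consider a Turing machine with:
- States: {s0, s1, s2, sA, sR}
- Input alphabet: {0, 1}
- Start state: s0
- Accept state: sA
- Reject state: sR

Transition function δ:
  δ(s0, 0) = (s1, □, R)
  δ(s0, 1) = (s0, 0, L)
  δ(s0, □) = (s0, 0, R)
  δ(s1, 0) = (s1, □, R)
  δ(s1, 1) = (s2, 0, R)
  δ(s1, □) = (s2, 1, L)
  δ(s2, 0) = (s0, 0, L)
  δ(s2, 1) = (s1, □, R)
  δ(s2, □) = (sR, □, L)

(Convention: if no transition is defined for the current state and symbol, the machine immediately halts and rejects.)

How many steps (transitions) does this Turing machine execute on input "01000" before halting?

Execution trace:
Initial: [s0]01000
Step 1: δ(s0, 0) = (s1, □, R) → □[s1]1000
Step 2: δ(s1, 1) = (s2, 0, R) → □0[s2]000
Step 3: δ(s2, 0) = (s0, 0, L) → □[s0]0000
Step 4: δ(s0, 0) = (s1, □, R) → □□[s1]000
Step 5: δ(s1, 0) = (s1, □, R) → □□□[s1]00
Step 6: δ(s1, 0) = (s1, □, R) → □□□□[s1]0
Step 7: δ(s1, 0) = (s1, □, R) → □□□□□[s1]□
Step 8: δ(s1, □) = (s2, 1, L) → □□□□[s2]□1
Step 9: δ(s2, □) = (sR, □, L) → □□□[sR]□□1

The machine reaches the reject state sR and halts.

The machine executed 9 steps before halting.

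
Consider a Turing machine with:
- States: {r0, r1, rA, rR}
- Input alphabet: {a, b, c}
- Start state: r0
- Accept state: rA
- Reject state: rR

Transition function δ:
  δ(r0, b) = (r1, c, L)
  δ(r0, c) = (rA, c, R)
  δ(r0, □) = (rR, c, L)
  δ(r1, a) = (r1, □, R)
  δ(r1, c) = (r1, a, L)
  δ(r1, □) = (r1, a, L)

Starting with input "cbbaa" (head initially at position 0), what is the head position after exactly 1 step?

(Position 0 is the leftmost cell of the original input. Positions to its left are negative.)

Execution trace (head position shown):
Step 0: [r0]cbbaa  (head at position 0)
Step 1: move right → c[rA]bbaa  (head at position 1)

After 1 step, the head is at position 1.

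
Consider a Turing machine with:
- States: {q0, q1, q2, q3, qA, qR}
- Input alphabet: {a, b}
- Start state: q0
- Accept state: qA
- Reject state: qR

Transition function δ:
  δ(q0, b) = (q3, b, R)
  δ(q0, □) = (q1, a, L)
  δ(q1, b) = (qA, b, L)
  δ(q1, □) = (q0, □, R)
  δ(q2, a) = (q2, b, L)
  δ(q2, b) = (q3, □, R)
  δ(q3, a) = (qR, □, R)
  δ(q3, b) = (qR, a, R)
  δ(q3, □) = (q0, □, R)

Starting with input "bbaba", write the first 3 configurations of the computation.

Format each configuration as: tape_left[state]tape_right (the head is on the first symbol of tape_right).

Transitions applied:
Step 1: δ(q0, b) = (q3, b, R)
Step 2: δ(q3, b) = (qR, a, R)

The first 3 configurations are:
[q0]bbaba ⊢ b[q3]baba ⊢ ba[qR]aba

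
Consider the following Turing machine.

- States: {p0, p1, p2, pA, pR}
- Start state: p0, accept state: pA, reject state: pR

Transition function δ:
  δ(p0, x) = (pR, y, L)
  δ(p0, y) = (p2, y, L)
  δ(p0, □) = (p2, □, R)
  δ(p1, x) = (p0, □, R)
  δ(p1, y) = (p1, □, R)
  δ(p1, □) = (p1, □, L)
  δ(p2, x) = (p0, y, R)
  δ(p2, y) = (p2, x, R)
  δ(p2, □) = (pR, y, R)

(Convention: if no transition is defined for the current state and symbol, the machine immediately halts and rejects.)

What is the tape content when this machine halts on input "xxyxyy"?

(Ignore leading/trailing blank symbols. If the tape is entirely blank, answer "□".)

Execution trace:
Initial: [p0]xxyxyy
Step 1: δ(p0, x) = (pR, y, L) → [pR]□yxyxyy

The machine reaches the reject state pR and halts.

Final tape (ignoring leading/trailing blanks): yxyxyy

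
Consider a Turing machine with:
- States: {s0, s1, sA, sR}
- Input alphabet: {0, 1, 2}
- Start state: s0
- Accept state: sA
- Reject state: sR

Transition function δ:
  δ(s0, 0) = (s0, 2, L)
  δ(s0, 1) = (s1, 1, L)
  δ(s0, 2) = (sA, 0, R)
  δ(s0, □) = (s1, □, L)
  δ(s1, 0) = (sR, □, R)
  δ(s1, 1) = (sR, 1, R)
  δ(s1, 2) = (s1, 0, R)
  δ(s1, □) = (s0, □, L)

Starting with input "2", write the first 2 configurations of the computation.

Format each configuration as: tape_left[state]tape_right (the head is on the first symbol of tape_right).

Transitions applied:
Step 1: δ(s0, 2) = (sA, 0, R)

The first 2 configurations are:
[s0]2 ⊢ 0[sA]□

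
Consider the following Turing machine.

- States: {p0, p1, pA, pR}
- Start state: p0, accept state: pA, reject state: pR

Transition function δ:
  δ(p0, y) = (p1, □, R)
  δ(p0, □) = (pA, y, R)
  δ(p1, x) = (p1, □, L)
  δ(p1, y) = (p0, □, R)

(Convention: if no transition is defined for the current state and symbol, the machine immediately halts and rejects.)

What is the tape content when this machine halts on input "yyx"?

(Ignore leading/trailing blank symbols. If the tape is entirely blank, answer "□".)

Execution trace:
Initial: [p0]yyx
Step 1: δ(p0, y) = (p1, □, R) → □[p1]yx
Step 2: δ(p1, y) = (p0, □, R) → □□[p0]x

No transition is defined for δ(p0, x). By convention the machine halts and rejects.

Final tape (ignoring leading/trailing blanks): x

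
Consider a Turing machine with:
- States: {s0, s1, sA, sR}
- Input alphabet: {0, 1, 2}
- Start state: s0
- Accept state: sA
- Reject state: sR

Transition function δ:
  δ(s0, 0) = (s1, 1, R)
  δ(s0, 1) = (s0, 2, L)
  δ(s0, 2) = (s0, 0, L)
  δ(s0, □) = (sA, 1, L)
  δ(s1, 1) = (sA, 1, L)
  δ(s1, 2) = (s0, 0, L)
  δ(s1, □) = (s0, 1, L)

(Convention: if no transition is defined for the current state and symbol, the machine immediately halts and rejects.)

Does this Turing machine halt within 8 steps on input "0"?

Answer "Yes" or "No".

Execution trace:
Initial: [s0]0
Step 1: δ(s0, 0) = (s1, 1, R) → 1[s1]□
Step 2: δ(s1, □) = (s0, 1, L) → [s0]11
Step 3: δ(s0, 1) = (s0, 2, L) → [s0]□21
Step 4: δ(s0, □) = (sA, 1, L) → [sA]□121

The machine reaches the accept state sA and halts.
The machine halted after 4 steps (within the 8-step bound).

Answer: Yes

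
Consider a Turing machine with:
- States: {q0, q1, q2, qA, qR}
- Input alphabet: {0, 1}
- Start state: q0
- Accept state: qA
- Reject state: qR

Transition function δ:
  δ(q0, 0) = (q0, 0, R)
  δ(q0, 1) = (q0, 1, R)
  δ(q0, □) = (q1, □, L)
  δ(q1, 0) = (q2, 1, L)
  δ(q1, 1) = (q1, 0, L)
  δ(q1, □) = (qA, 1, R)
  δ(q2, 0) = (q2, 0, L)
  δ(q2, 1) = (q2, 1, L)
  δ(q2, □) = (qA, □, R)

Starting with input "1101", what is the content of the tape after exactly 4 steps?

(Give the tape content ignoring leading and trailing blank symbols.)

Execution trace:
Initial: [q0]1101
Step 1: δ(q0, 1) = (q0, 1, R) → 1[q0]101
Step 2: δ(q0, 1) = (q0, 1, R) → 11[q0]01
Step 3: δ(q0, 0) = (q0, 0, R) → 110[q0]1
Step 4: δ(q0, 1) = (q0, 1, R) → 1101[q0]□

After 4 steps, the tape (ignoring leading/trailing blanks) is: 1101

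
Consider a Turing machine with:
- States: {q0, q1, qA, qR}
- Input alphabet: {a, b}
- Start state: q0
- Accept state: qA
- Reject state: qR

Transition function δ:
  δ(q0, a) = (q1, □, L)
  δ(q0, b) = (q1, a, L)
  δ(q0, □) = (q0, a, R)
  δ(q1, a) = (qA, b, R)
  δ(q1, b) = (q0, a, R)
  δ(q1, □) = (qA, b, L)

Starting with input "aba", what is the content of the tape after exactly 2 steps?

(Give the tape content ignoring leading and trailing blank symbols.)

Execution trace:
Initial: [q0]aba
Step 1: δ(q0, a) = (q1, □, L) → [q1]□□ba
Step 2: δ(q1, □) = (qA, b, L) → [qA]□b□ba

The machine reaches the accept state qA and halts.

After 2 steps, the tape (ignoring leading/trailing blanks) is: b□ba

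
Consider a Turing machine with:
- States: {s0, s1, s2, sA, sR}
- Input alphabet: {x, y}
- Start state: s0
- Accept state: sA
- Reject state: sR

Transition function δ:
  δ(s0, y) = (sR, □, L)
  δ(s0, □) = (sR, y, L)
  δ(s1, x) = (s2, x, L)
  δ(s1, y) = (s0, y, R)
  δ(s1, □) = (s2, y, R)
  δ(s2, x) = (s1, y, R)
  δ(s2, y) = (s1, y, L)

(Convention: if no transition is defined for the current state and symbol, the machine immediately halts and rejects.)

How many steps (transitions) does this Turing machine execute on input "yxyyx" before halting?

Execution trace:
Initial: [s0]yxyyx
Step 1: δ(s0, y) = (sR, □, L) → [sR]□□xyyx

The machine reaches the reject state sR and halts.

The machine executed 1 step before halting.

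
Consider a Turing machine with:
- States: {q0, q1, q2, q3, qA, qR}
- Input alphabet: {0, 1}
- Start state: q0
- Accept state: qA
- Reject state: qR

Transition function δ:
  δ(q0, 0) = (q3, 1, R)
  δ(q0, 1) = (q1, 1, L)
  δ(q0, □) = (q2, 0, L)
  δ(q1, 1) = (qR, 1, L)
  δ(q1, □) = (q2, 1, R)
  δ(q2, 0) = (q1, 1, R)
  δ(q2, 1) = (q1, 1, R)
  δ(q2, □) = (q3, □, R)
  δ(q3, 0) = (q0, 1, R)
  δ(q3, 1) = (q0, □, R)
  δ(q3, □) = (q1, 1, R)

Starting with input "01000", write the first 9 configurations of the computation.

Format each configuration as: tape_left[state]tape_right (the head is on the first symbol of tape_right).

Transitions applied:
Step 1: δ(q0, 0) = (q3, 1, R)
Step 2: δ(q3, 1) = (q0, □, R)
Step 3: δ(q0, 0) = (q3, 1, R)
Step 4: δ(q3, 0) = (q0, 1, R)
Step 5: δ(q0, 0) = (q3, 1, R)
Step 6: δ(q3, □) = (q1, 1, R)
Step 7: δ(q1, □) = (q2, 1, R)
Step 8: δ(q2, □) = (q3, □, R)

The first 9 configurations are:
[q0]01000 ⊢ 1[q3]1000 ⊢ 1□[q0]000 ⊢ 1□1[q3]00 ⊢ 1□11[q0]0 ⊢ 1□111[q3]□ ⊢ 1□1111[q1]□ ⊢ 1□11111[q2]□ ⊢ 1□11111□[q3]□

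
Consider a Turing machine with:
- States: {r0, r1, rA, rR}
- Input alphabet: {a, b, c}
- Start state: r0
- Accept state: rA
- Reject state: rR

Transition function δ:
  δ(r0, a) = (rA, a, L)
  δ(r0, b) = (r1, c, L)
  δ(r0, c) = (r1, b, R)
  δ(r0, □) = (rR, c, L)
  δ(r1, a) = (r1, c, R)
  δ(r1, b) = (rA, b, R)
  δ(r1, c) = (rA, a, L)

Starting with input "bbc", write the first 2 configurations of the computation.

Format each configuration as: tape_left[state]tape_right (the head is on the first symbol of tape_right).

Transitions applied:
Step 1: δ(r0, b) = (r1, c, L)

The first 2 configurations are:
[r0]bbc ⊢ [r1]□cbc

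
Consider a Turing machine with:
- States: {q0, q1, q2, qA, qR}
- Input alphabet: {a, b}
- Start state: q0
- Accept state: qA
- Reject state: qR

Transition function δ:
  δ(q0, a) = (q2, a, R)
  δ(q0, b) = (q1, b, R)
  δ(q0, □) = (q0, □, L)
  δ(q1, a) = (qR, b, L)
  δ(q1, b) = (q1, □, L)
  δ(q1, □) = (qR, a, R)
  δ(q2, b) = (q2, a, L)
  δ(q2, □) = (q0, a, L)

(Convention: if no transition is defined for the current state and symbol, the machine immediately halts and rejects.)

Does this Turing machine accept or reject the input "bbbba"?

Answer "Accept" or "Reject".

Execution trace:
Initial: [q0]bbbba
Step 1: δ(q0, b) = (q1, b, R) → b[q1]bbba
Step 2: δ(q1, b) = (q1, □, L) → [q1]b□bba
Step 3: δ(q1, b) = (q1, □, L) → [q1]□□□bba
Step 4: δ(q1, □) = (qR, a, R) → a[qR]□□bba

The machine reaches the reject state qR and halts.

Answer: Reject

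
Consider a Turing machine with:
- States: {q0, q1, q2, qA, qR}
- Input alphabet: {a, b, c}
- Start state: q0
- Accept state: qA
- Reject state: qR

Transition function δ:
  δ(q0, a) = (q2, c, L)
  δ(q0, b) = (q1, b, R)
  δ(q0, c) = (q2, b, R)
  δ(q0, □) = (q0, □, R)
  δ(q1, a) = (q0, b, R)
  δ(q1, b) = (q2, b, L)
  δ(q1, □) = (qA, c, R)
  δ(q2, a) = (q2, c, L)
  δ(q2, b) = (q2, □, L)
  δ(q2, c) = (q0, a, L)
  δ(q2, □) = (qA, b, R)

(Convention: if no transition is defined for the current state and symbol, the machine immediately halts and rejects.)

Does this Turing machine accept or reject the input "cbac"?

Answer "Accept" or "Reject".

Execution trace:
Initial: [q0]cbac
Step 1: δ(q0, c) = (q2, b, R) → b[q2]bac
Step 2: δ(q2, b) = (q2, □, L) → [q2]b□ac
Step 3: δ(q2, b) = (q2, □, L) → [q2]□□□ac
Step 4: δ(q2, □) = (qA, b, R) → b[qA]□□ac

The machine reaches the accept state qA and halts.

Answer: Accept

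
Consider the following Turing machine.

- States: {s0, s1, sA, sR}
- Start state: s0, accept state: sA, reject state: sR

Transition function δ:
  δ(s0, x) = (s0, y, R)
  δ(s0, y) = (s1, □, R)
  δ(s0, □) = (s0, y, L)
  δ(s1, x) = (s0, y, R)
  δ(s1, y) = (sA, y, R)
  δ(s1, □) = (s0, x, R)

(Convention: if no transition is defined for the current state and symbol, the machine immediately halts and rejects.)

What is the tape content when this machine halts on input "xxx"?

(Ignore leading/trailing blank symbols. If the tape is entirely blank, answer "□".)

Execution trace:
Initial: [s0]xxx
Step 1: δ(s0, x) = (s0, y, R) → y[s0]xx
Step 2: δ(s0, x) = (s0, y, R) → yy[s0]x
Step 3: δ(s0, x) = (s0, y, R) → yyy[s0]□
Step 4: δ(s0, □) = (s0, y, L) → yy[s0]yy
Step 5: δ(s0, y) = (s1, □, R) → yy□[s1]y
Step 6: δ(s1, y) = (sA, y, R) → yy□y[sA]□

The machine reaches the accept state sA and halts.

Final tape (ignoring leading/trailing blanks): yy□y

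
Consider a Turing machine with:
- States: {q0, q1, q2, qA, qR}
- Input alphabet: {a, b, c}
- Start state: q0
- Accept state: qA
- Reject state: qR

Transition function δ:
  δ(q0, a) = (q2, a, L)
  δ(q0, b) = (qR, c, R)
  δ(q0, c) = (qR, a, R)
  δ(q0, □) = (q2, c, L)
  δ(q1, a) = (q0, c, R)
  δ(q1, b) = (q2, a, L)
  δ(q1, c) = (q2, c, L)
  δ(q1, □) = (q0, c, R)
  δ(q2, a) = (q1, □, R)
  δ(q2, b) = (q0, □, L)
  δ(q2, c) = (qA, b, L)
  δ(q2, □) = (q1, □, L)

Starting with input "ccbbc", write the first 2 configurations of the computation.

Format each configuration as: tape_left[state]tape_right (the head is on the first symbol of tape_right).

Transitions applied:
Step 1: δ(q0, c) = (qR, a, R)

The first 2 configurations are:
[q0]ccbbc ⊢ a[qR]cbbc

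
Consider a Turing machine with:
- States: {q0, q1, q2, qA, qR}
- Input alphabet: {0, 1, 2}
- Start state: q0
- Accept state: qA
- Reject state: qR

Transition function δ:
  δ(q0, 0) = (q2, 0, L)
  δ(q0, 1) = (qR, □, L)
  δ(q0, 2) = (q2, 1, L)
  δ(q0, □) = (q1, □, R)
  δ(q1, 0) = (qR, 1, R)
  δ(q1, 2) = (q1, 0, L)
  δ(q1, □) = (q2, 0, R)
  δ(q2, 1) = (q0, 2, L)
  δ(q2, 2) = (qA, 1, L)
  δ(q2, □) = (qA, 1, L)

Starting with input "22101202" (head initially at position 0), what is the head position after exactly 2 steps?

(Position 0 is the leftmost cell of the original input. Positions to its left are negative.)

Execution trace (head position shown):
Step 0: [q0]22101202  (head at position 0)
Step 1: move left → [q2]□12101202  (head at position -1)
Step 2: move left → [qA]□112101202  (head at position -2)

After 2 steps, the head is at position -2.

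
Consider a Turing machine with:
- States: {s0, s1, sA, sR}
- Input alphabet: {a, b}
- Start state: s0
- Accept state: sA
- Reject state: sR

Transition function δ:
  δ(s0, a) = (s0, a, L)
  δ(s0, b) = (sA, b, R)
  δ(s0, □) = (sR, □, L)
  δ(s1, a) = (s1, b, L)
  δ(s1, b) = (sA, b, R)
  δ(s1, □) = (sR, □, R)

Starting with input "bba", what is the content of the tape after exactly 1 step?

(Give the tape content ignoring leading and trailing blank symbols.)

Execution trace:
Initial: [s0]bba
Step 1: δ(s0, b) = (sA, b, R) → b[sA]ba

The machine reaches the accept state sA and halts.

After 1 step, the tape (ignoring leading/trailing blanks) is: bba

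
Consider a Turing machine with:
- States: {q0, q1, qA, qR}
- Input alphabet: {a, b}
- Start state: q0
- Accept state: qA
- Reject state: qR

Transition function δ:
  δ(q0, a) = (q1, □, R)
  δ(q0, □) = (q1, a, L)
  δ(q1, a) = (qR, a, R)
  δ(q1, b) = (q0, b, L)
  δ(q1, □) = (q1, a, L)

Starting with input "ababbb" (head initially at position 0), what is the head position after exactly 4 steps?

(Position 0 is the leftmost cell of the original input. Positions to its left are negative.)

Execution trace (head position shown):
Step 0: [q0]ababbb  (head at position 0)
Step 1: move right → □[q1]babbb  (head at position 1)
Step 2: move left → [q0]□babbb  (head at position 0)
Step 3: move left → [q1]□ababbb  (head at position -1)
Step 4: move left → [q1]□aababbb  (head at position -2)

After 4 steps, the head is at position -2.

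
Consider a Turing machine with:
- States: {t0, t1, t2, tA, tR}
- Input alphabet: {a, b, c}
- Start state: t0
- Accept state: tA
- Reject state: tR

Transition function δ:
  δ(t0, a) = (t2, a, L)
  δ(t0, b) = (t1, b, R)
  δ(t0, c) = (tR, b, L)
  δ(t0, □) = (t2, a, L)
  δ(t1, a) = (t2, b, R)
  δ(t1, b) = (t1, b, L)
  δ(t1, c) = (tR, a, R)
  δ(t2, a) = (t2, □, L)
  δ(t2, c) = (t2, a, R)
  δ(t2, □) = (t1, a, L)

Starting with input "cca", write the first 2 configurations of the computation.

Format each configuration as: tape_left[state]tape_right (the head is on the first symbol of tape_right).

Transitions applied:
Step 1: δ(t0, c) = (tR, b, L)

The first 2 configurations are:
[t0]cca ⊢ [tR]□bca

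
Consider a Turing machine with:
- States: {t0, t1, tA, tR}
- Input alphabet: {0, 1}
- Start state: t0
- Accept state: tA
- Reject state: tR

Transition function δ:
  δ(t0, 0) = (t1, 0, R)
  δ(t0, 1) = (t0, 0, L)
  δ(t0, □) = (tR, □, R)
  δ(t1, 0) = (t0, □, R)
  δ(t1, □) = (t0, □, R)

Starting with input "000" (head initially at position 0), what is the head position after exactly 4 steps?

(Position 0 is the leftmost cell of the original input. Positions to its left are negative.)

Execution trace (head position shown):
Step 0: [t0]000  (head at position 0)
Step 1: move right → 0[t1]00  (head at position 1)
Step 2: move right → 0□[t0]0  (head at position 2)
Step 3: move right → 0□0[t1]□  (head at position 3)
Step 4: move right → 0□0□[t0]□  (head at position 4)

After 4 steps, the head is at position 4.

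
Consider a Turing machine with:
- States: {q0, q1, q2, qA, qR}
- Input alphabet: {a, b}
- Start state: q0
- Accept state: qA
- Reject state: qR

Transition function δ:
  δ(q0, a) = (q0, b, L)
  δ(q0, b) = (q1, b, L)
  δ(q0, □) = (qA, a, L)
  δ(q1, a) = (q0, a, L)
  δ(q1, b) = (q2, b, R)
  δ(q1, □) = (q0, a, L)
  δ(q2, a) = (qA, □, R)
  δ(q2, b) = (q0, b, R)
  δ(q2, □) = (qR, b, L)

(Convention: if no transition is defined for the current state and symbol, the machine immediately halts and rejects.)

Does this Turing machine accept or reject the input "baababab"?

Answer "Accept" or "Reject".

Execution trace:
Initial: [q0]baababab
Step 1: δ(q0, b) = (q1, b, L) → [q1]□baababab
Step 2: δ(q1, □) = (q0, a, L) → [q0]□abaababab
Step 3: δ(q0, □) = (qA, a, L) → [qA]□aabaababab

The machine reaches the accept state qA and halts.

Answer: Accept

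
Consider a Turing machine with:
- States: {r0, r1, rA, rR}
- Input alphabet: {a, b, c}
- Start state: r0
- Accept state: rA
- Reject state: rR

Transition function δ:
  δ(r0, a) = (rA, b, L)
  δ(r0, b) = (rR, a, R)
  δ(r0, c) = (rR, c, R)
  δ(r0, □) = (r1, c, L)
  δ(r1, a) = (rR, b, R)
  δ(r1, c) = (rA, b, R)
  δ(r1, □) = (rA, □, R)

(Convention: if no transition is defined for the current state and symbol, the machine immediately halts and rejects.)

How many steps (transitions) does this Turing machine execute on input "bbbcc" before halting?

Execution trace:
Initial: [r0]bbbcc
Step 1: δ(r0, b) = (rR, a, R) → a[rR]bbcc

The machine reaches the reject state rR and halts.

The machine executed 1 step before halting.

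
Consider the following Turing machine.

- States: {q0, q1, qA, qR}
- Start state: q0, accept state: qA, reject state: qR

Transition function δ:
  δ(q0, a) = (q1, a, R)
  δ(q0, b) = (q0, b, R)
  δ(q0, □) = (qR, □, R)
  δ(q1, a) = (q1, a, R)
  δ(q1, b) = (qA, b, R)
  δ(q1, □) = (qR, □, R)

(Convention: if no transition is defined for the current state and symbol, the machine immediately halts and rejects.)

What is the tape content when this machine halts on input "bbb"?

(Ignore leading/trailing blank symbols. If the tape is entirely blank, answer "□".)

Execution trace:
Initial: [q0]bbb
Step 1: δ(q0, b) = (q0, b, R) → b[q0]bb
Step 2: δ(q0, b) = (q0, b, R) → bb[q0]b
Step 3: δ(q0, b) = (q0, b, R) → bbb[q0]□
Step 4: δ(q0, □) = (qR, □, R) → bbb□[qR]□

The machine reaches the reject state qR and halts.

Final tape (ignoring leading/trailing blanks): bbb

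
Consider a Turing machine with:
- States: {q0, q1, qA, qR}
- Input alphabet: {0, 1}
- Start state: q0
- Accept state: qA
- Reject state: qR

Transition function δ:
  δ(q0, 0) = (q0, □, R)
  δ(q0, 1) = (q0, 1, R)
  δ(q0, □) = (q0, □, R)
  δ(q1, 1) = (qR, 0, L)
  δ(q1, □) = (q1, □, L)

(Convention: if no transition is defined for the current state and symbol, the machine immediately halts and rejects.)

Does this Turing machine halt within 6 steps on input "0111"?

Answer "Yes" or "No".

Execution trace:
Initial: [q0]0111
Step 1: δ(q0, 0) = (q0, □, R) → □[q0]111
Step 2: δ(q0, 1) = (q0, 1, R) → □1[q0]11
Step 3: δ(q0, 1) = (q0, 1, R) → □11[q0]1
Step 4: δ(q0, 1) = (q0, 1, R) → □111[q0]□
Step 5: δ(q0, □) = (q0, □, R) → □111□[q0]□
Step 6: δ(q0, □) = (q0, □, R) → □111□□[q0]□

The machine has not reached a halting state after 6 steps.
The machine did not halt within the 6-step bound.

Answer: No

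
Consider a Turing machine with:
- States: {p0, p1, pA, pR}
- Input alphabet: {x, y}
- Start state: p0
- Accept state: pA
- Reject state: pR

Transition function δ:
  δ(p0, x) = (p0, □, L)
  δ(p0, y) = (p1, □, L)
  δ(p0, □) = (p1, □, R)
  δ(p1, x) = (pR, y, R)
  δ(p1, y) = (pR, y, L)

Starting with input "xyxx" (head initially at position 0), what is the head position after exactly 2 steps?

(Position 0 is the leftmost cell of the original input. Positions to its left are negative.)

Execution trace (head position shown):
Step 0: [p0]xyxx  (head at position 0)
Step 1: move left → [p0]□□yxx  (head at position -1)
Step 2: move right → □[p1]□yxx  (head at position 0)

After 2 steps, the head is at position 0.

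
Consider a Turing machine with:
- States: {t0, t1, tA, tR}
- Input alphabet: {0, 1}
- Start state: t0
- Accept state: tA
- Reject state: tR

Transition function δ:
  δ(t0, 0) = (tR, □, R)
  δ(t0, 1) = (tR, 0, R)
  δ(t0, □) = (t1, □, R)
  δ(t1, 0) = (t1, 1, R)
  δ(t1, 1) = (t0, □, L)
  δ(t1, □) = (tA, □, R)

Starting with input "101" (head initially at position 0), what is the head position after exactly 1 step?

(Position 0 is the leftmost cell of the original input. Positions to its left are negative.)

Execution trace (head position shown):
Step 0: [t0]101  (head at position 0)
Step 1: move right → 0[tR]01  (head at position 1)

After 1 step, the head is at position 1.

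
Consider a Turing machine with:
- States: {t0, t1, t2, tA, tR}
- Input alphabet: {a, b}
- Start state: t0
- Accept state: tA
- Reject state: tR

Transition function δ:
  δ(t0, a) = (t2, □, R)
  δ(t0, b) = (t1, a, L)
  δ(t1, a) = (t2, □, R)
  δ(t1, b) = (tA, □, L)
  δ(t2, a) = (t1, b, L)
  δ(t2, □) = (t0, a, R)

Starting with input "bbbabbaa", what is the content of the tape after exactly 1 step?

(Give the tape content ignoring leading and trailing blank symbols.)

Execution trace:
Initial: [t0]bbbabbaa
Step 1: δ(t0, b) = (t1, a, L) → [t1]□abbabbaa

No transition is defined for δ(t1, □). By convention the machine halts and rejects.

After 1 step, the tape (ignoring leading/trailing blanks) is: abbabbaa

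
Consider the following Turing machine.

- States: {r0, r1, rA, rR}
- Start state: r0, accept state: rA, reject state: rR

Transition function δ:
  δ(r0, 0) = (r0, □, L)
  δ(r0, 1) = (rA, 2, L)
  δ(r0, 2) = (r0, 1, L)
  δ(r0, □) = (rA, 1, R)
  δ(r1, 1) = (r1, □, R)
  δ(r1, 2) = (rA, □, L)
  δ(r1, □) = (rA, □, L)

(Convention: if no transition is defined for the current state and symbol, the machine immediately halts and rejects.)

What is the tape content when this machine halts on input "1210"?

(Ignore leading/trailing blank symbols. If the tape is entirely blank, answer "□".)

Execution trace:
Initial: [r0]1210
Step 1: δ(r0, 1) = (rA, 2, L) → [rA]□2210

The machine reaches the accept state rA and halts.

Final tape (ignoring leading/trailing blanks): 2210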